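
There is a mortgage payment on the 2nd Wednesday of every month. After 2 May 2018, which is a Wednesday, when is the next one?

May 2018 starts on a Tuesday; its first Wednesday is the 2nd, so the 2nd Wednesday is the 9th — 9 May 2018.
9 May 2018 is after 2 May 2018, so that is the next one.

9 May 2018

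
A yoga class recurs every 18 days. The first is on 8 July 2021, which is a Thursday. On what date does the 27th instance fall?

The 27th occurrence is 26 intervals after the first: 26 × 18 = 468 days after 8 July 2021.
July has 31 days — 23 days to the end of July leaves 445.
From end of July to end of 2021 is 153 days (292 left).
January has 31 days (261 left).
February has 28 days (233 left).
March has 31 days (202 left).
April has 30 days (172 left).
May has 31 days (141 left).
June has 30 days (111 left).
July has 31 days (80 left).
August has 31 days (49 left).
September has 30 days (19 left).
19 days into October → 19 October 2022.

19 October 2022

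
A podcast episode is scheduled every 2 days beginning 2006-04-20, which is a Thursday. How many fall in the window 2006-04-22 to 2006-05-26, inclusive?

18

Occurrences land 2·i days after 2006-04-20 for i = 0, 1, 2, …
2006-04-22 is 2 days after the start; 2 ÷ 2 = 1 remainder 0. First occurrence in the window: #2 on 2006-04-22 (1×2 = 2 days in).
2006-05-26 is 36 days after the start; 36 ÷ 2 = 18 remainder 0. Last occurrence in the window: #19 on 2006-05-26.
Occurrences #2 through #19: 18 in total.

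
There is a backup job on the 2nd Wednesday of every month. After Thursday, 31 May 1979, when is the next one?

May 1979 starts on a Tuesday; its first Wednesday is the 2nd, so the 2nd Wednesday is the 9th — 9 May 1979.
That is not after 31 May 1979, so look at June 1979.
June 1979 starts on a Friday; its first Wednesday is the 6th, so the 2nd Wednesday is the 13th — 13 June 1979.

13 June 1979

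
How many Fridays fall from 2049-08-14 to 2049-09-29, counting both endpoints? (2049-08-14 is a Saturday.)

6

2049-08-14 is a Saturday; the first Friday on or after it is 2049-08-20 (6 days later).
From 2049-08-20 to 2049-09-29: 11 + 29 = 40 days (rest of August, September).
40 ÷ 7 = 5 full weeks with remainder 5, so 5 more Fridays after the first → 6.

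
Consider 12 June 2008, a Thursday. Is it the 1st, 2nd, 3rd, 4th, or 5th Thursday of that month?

Day 12 falls in week ⌈12/7⌉ of the month.
Days 1–7 hold the 1st Thursday, 8–14 the 2nd, 15–21 the 3rd, 22–28 the 4th, 29–31 the 5th.
12 is in the range for the 2nd.

2nd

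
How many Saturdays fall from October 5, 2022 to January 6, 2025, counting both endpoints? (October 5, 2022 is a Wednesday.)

118

October 5, 2022 is a Wednesday; the first Saturday on or after it is October 8, 2022 (3 days later).
From October 8, 2022 to January 6, 2025: 84 + 365 + 366 + 6 = 821 days (rest of 2022, 2023, 2024, to January 6, 2025 in 2025).
821 ÷ 7 = 117 full weeks with remainder 2, so 117 more Saturdays after the first → 118.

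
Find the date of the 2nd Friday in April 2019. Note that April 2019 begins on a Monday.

April 2019 begins on a Monday, so the first Friday is April 5 (4 days later).
The 2nd Friday is 1 weeks later: 5 + 7 = 12.

12 April 2019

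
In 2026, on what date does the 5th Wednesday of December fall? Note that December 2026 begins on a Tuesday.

December 2026 begins on a Tuesday, so the first Wednesday is December 2 (1 day later).
The 5th Wednesday is 4 weeks later: 2 + 28 = 30.

30 December 2026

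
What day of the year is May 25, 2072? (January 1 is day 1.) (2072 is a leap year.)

146

Days in months before May: 31 + 29 + 31 + 30 = 121.
Plus 25 days into May → day 146.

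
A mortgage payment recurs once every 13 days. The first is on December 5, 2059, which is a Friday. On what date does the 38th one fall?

March 30, 2061

The 38th occurrence is 37 intervals after the first: 37 × 13 = 481 days after December 5, 2059.
December has 31 days — 26 days to the end of December leaves 455.
2060 has 366 days (89 left).
January has 31 days (58 left).
February has 28 days (30 left).
30 days into March → March 30, 2061.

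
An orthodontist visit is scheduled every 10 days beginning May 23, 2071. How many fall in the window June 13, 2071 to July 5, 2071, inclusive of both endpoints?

2

Occurrences land 10·i days after May 23, 2071 for i = 0, 1, 2, …
June 13, 2071 is 21 days after the start; 21 ÷ 10 = 2 remainder 1; since the remainder is 1, round up to i = 3. First occurrence in the window: #4 on June 22, 2071 (3×10 = 30 days in).
July 5, 2071 is 43 days after the start; 43 ÷ 10 = 4 remainder 3. Last occurrence in the window: #5 on July 2, 2071.
Occurrences #4 through #5: 2 in total.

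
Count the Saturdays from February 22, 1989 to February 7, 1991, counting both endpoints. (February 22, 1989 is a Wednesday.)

102

February 22, 1989 is a Wednesday; the first Saturday on or after it is February 25, 1989 (3 days later).
From February 25, 1989 to February 7, 1991: 309 + 365 + 38 = 712 days (rest of 1989, 1990, to February 7, 1991 in 1991).
712 ÷ 7 = 101 full weeks with remainder 5, so 101 more Saturdays after the first → 102.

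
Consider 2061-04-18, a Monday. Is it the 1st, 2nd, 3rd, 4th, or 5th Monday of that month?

3rd

Day 18 falls in week ⌈18/7⌉ of the month.
Days 1–7 hold the 1st Monday, 8–14 the 2nd, 15–21 the 3rd, 22–28 the 4th, 29–31 the 5th.
18 is in the range for the 3rd.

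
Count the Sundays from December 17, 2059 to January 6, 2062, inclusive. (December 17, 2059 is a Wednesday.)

December 17, 2059 is a Wednesday; the first Sunday on or after it is December 21, 2059 (4 days later).
From December 21, 2059 to January 6, 2062: 10 + 366 + 365 + 6 = 747 days (rest of 2059, 2060, 2061, to January 6, 2062 in 2062).
747 ÷ 7 = 106 full weeks with remainder 5, so 106 more Sundays after the first → 107.

107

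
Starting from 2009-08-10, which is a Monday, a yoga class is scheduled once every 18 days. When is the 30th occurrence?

The 30th occurrence is 29 intervals after the first: 29 × 18 = 522 days after 2009-08-10.
August has 31 days — 21 days to the end of August leaves 501.
From end of August to end of 2009 is 122 days (379 left).
2010 has 365 days (14 left).
14 days into January → 2011-01-14.

2011-01-14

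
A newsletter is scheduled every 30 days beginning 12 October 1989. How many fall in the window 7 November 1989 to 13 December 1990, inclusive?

Occurrences land 30·i days after 12 October 1989 for i = 0, 1, 2, …
7 November 1989 is 26 days after the start; 26 ÷ 30 = 0 remainder 26; since the remainder is 26, round up to i = 1. First occurrence in the window: #2 on 11 November 1989 (1×30 = 30 days in).
13 December 1990 is 427 days after the start; 427 ÷ 30 = 14 remainder 7. Last occurrence in the window: #15 on 6 December 1990.
Occurrences #2 through #15: 14 in total.

14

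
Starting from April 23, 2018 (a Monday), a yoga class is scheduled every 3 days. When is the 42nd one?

The 42nd occurrence is 41 intervals after the first: 41 × 3 = 123 days after April 23, 2018.
April has 30 days — 7 days to the end of April leaves 116.
May has 31 days (85 left).
June has 30 days (55 left).
July has 31 days (24 left).
24 days into August → August 24, 2018.

August 24, 2018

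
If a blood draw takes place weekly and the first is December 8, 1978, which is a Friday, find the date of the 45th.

The 45th occurrence is 44 intervals after the first: 44 × 7 = 308 days after December 8, 1978.
December has 31 days — 23 days to the end of December leaves 285.
January has 31 days (254 left).
February has 28 days (226 left).
March has 31 days (195 left).
April has 30 days (165 left).
May has 31 days (134 left).
June has 30 days (104 left).
July has 31 days (73 left).
August has 31 days (42 left).
September has 30 days (12 left).
12 days into October → October 12, 1979.

October 12, 1979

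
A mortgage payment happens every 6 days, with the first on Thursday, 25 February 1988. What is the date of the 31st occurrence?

23 August 1988

The 31st occurrence is 30 intervals after the first: 30 × 6 = 180 days after 25 February 1988.
February has 29 days — 4 days to the end of February leaves 176.
March has 31 days (145 left).
April has 30 days (115 left).
May has 31 days (84 left).
June has 30 days (54 left).
July has 31 days (23 left).
23 days into August → 23 August 1988.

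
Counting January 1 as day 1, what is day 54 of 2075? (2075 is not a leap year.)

23 February 2075

January has 31 days (54 − 31 = 23 remain).
23 into February → February 23.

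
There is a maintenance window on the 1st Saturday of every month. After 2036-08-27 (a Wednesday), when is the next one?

2036-09-06

August 2036 starts on a Friday, so its 1st Saturday is 2036-08-02 (1 day in).
That is not after 2036-08-27, so look at September 2036.
September 2036 starts on a Monday, so its 1st Saturday is 2036-09-06 (5 days in).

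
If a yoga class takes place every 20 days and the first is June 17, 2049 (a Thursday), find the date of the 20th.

July 2, 2050

The 20th occurrence is 19 intervals after the first: 19 × 20 = 380 days after June 17, 2049.
June has 30 days — 13 days to the end of June leaves 367.
July has 31 days (336 left).
August has 31 days (305 left).
September has 30 days (275 left).
October has 31 days (244 left).
November has 30 days (214 left).
December has 31 days (183 left).
January has 31 days (152 left).
February has 28 days (124 left).
March has 31 days (93 left).
April has 30 days (63 left).
May has 31 days (32 left).
June has 30 days (2 left).
2 days into July → July 2, 2050.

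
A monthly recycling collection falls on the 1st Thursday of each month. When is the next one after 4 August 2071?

August 2071 starts on a Saturday, so its 1st Thursday is 6 August 2071 (5 days in).
6 August 2071 is after 4 August 2071, so that is the next one.

6 August 2071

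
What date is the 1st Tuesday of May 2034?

2034-05-02

May 2034 begins on a Monday, so the first Tuesday is May 2 (1 day later).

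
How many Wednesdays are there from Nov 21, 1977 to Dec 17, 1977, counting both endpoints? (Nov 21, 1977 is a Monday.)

4

Nov 21, 1977 is a Monday; the first Wednesday on or after it is Nov 23, 1977 (2 days later).
From Nov 23, 1977 to Dec 17, 1977: 7 + 17 = 24 days (rest of Nov, Dec).
24 ÷ 7 = 3 full weeks with remainder 3, so 3 more Wednesdays after the first → 4.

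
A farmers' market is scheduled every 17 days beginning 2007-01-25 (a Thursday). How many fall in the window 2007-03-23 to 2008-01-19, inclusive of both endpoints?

Occurrences land 17·i days after 2007-01-25 for i = 0, 1, 2, …
2007-03-23 is 57 days after the start; 57 ÷ 17 = 3 remainder 6; since the remainder is 6, round up to i = 4. First occurrence in the window: #5 on 2007-04-03 (4×17 = 68 days in).
2008-01-19 is 359 days after the start; 359 ÷ 17 = 21 remainder 2. Last occurrence in the window: #22 on 2008-01-17.
Occurrences #5 through #22: 18 in total.

18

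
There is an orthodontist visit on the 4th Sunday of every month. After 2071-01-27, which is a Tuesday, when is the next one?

2071-02-22

January 2071 starts on a Thursday; its first Sunday is the 4th, so the 4th Sunday is the 25th — 2071-01-25.
That is not after 2071-01-27, so look at February 2071.
February 2071 starts on a Sunday; its first Sunday is the 1st, so the 4th Sunday is the 22nd — 2071-02-22.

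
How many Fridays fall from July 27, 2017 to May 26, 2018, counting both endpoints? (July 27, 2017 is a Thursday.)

July 27, 2017 is a Thursday; the first Friday on or after it is July 28, 2017 (1 day later).
From July 28, 2017 to May 26, 2018: 3 + 31 + 30 + 31 + 30 + 31 + 31 + 28 + 31 + 30 + 26 = 302 days (rest of July, August, September, October, November, December, January, February, March, April, May).
302 ÷ 7 = 43 full weeks with remainder 1, so 43 more Fridays after the first → 44.

44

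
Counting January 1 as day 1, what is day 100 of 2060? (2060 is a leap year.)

April 9, 2060

January has 31 days (100 − 31 = 69 remain).
February has 29 days (69 − 29 = 40 remain).
March has 31 days (40 − 31 = 9 remain).
9 into April → April 9.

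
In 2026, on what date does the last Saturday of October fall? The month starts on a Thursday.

October 2026 begins on a Thursday, so the first Saturday is October 3 (2 days later).
October 2026 has 31 days. Adding weeks: 3, 10, 17, 24, 31 — the last one ≤ 31 is the 31st.

31 October 2026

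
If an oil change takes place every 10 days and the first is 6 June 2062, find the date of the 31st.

2 April 2063

The 31st occurrence is 30 intervals after the first: 30 × 10 = 300 days after 6 June 2062.
June has 30 days — 24 days to the end of June leaves 276.
July has 31 days (245 left).
August has 31 days (214 left).
September has 30 days (184 left).
October has 31 days (153 left).
November has 30 days (123 left).
December has 31 days (92 left).
January has 31 days (61 left).
February has 28 days (33 left).
March has 31 days (2 left).
2 days into April → 2 April 2063.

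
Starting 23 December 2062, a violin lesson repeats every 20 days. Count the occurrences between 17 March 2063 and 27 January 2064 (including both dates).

Occurrences land 20·i days after 23 December 2062 for i = 0, 1, 2, …
17 March 2063 is 84 days after the start; 84 ÷ 20 = 4 remainder 4; since the remainder is 4, round up to i = 5. First occurrence in the window: #6 on 2 April 2063 (5×20 = 100 days in).
27 January 2064 is 400 days after the start; 400 ÷ 20 = 20 remainder 0. Last occurrence in the window: #21 on 27 January 2064.
Occurrences #6 through #21: 16 in total.

16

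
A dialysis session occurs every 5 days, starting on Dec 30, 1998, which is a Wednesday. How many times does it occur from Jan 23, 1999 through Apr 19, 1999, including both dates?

18

Occurrences land 5·i days after Dec 30, 1998 for i = 0, 1, 2, …
Jan 23, 1999 is 24 days after the start; 24 ÷ 5 = 4 remainder 4; since the remainder is 4, round up to i = 5. First occurrence in the window: #6 on Jan 24, 1999 (5×5 = 25 days in).
Apr 19, 1999 is 110 days after the start; 110 ÷ 5 = 22 remainder 0. Last occurrence in the window: #23 on Apr 19, 1999.
Occurrences #6 through #23: 18 in total.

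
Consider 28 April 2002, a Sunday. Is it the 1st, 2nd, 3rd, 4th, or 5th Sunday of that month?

Day 28 falls in week ⌈28/7⌉ of the month.
Days 1–7 hold the 1st Sunday, 8–14 the 2nd, 15–21 the 3rd, 22–28 the 4th, 29–31 the 5th.
28 is in the range for the 4th.

4th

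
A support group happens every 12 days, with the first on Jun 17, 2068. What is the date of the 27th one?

Apr 25, 2069

The 27th occurrence is 26 intervals after the first: 26 × 12 = 312 days after Jun 17, 2068.
Jun has 30 days — 13 days to the end of Jun leaves 299.
Jul has 31 days (268 left).
Aug has 31 days (237 left).
Sep has 30 days (207 left).
Oct has 31 days (176 left).
Nov has 30 days (146 left).
Dec has 31 days (115 left).
Jan has 31 days (84 left).
Feb has 28 days (56 left).
Mar has 31 days (25 left).
25 days into Apr → Apr 25, 2069.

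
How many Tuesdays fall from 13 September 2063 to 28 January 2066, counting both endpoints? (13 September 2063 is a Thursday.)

124

13 September 2063 is a Thursday; the first Tuesday on or after it is 18 September 2063 (5 days later).
From 18 September 2063 to 28 January 2066: 104 + 366 + 365 + 28 = 863 days (rest of 2063, 2064, 2065, to 28 January 2066 in 2066).
863 ÷ 7 = 123 full weeks with remainder 2, so 123 more Tuesdays after the first → 124.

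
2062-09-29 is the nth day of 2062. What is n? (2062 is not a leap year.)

Days in months before September: 31 + 28 + 31 + 30 + 31 + 30 + 31 + 31 = 243.
Plus 29 days into September → day 272.

272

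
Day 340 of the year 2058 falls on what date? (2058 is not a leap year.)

2058-12-06

January has 31 days (340 − 31 = 309 remain).
February has 28 days (309 − 28 = 281 remain).
March has 31 days (281 − 31 = 250 remain).
April has 30 days (250 − 30 = 220 remain).
May has 31 days (220 − 31 = 189 remain).
June has 30 days (189 − 30 = 159 remain).
July has 31 days (159 − 31 = 128 remain).
August has 31 days (128 − 31 = 97 remain).
September has 30 days (97 − 30 = 67 remain).
October has 31 days (67 − 31 = 36 remain).
November has 30 days (36 − 30 = 6 remain).
6 into December → December 6.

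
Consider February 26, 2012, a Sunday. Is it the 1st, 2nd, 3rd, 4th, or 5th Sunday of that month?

4th

Day 26 falls in week ⌈26/7⌉ of the month.
Days 1–7 hold the 1st Sunday, 8–14 the 2nd, 15–21 the 3rd, 22–28 the 4th, 29–31 the 5th.
26 is in the range for the 4th.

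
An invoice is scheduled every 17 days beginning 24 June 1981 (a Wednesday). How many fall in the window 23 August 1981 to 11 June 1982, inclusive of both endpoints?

17

Occurrences land 17·i days after 24 June 1981 for i = 0, 1, 2, …
23 August 1981 is 60 days after the start; 60 ÷ 17 = 3 remainder 9; since the remainder is 9, round up to i = 4. First occurrence in the window: #5 on 31 August 1981 (4×17 = 68 days in).
11 June 1982 is 352 days after the start; 352 ÷ 17 = 20 remainder 12. Last occurrence in the window: #21 on 30 May 1982.
Occurrences #5 through #21: 17 in total.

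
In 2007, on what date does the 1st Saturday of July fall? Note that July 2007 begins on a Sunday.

2007-07-07

July 2007 begins on a Sunday, so the first Saturday is July 7 (6 days later).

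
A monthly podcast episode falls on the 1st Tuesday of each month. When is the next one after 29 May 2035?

May 2035 starts on a Tuesday, so its 1st Tuesday is 1 May 2035.
That is not after 29 May 2035, so look at June 2035.
June 2035 starts on a Friday, so its 1st Tuesday is 5 June 2035 (4 days in).

5 June 2035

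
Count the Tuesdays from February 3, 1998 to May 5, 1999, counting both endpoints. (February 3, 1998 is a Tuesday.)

66

February 3, 1998 is a Tuesday; the first Tuesday on or after it is February 3, 1998.
From February 3, 1998 to May 5, 1999: 331 + 125 = 456 days (rest of 1998, to May 5, 1999 in 1999).
456 ÷ 7 = 65 full weeks with remainder 1, so 65 more Tuesdays after the first → 66.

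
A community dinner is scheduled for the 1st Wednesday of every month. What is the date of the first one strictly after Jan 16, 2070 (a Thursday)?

Jan 2070 starts on a Wednesday, so its 1st Wednesday is Jan 1, 2070.
That is not after Jan 16, 2070, so look at Feb 2070.
Feb 2070 starts on a Saturday, so its 1st Wednesday is Feb 5, 2070 (4 days in).

Feb 5, 2070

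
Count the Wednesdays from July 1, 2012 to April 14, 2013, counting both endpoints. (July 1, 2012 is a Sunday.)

July 1, 2012 is a Sunday; the first Wednesday on or after it is July 4, 2012 (3 days later).
From July 4, 2012 to April 14, 2013: 27 + 31 + 30 + 31 + 30 + 31 + 31 + 28 + 31 + 14 = 284 days (rest of July, August, September, October, November, December, January, February, March, April).
284 ÷ 7 = 40 full weeks with remainder 4, so 40 more Wednesdays after the first → 41.

41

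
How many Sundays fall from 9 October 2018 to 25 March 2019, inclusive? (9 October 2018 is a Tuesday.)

9 October 2018 is a Tuesday; the first Sunday on or after it is 14 October 2018 (5 days later).
From 14 October 2018 to 25 March 2019: 17 + 30 + 31 + 31 + 28 + 25 = 162 days (rest of October, November, December, January, February, March).
162 ÷ 7 = 23 full weeks with remainder 1, so 23 more Sundays after the first → 24.

24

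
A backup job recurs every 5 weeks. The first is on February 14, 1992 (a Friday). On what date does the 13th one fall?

The 13th occurrence is 12 intervals after the first: 12 × 35 = 420 days after February 14, 1992.
February has 29 days — 15 days to the end of February leaves 405.
From end of February to end of 1992 is 306 days (99 left).
January has 31 days (68 left).
February has 28 days (40 left).
March has 31 days (9 left).
9 days into April → April 9, 1993.

April 9, 1993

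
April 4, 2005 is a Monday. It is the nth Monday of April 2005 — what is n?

1st

Day 4 falls in week ⌈4/7⌉ of the month.
Days 1–7 hold the 1st Monday, 8–14 the 2nd, 15–21 the 3rd, 22–28 the 4th, 29–31 the 5th.
4 is in the range for the 1st.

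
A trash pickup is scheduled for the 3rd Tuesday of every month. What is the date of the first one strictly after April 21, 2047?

April 2047 starts on a Monday; its first Tuesday is the 2nd, so the 3rd Tuesday is the 16th — April 16, 2047.
That is not after April 21, 2047, so look at May 2047.
May 2047 starts on a Wednesday; its first Tuesday is the 7th, so the 3rd Tuesday is the 21st — May 21, 2047.

May 21, 2047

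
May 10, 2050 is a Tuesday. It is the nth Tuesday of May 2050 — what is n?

2nd

Day 10 falls in week ⌈10/7⌉ of the month.
Days 1–7 hold the 1st Tuesday, 8–14 the 2nd, 15–21 the 3rd, 22–28 the 4th, 29–31 the 5th.
10 is in the range for the 2nd.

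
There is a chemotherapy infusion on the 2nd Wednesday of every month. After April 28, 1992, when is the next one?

May 13, 1992

April 1992 starts on a Wednesday; its first Wednesday is the 1st, so the 2nd Wednesday is the 8th — April 8, 1992.
That is not after April 28, 1992, so look at May 1992.
May 1992 starts on a Friday; its first Wednesday is the 6th, so the 2nd Wednesday is the 13th — May 13, 1992.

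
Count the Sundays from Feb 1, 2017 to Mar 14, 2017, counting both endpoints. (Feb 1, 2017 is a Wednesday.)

6

Feb 1, 2017 is a Wednesday; the first Sunday on or after it is Feb 5, 2017 (4 days later).
From Feb 5, 2017 to Mar 14, 2017: 23 + 14 = 37 days (rest of Feb, Mar).
37 ÷ 7 = 5 full weeks with remainder 2, so 5 more Sundays after the first → 6.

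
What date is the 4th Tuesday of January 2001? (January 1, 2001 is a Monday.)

January 2001 begins on a Monday, so the first Tuesday is January 2 (1 day later).
The 4th Tuesday is 3 weeks later: 2 + 21 = 23.

2001-01-23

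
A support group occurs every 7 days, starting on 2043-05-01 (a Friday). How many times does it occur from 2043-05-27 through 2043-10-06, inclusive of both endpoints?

19

Occurrences land 7·i days after 2043-05-01 for i = 0, 1, 2, …
2043-05-27 is 26 days after the start; 26 ÷ 7 = 3 remainder 5; since the remainder is 5, round up to i = 4. First occurrence in the window: #5 on 2043-05-29 (4×7 = 28 days in).
2043-10-06 is 158 days after the start; 158 ÷ 7 = 22 remainder 4. Last occurrence in the window: #23 on 2043-10-02.
Occurrences #5 through #23: 19 in total.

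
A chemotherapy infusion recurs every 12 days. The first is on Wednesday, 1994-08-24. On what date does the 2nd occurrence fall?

The 2nd occurrence is 1 interval after the first: 1 × 12 = 12 days after 1994-08-24.
August has 31 days — 7 days to the end of August leaves 5.
5 days into September → 1994-09-05.

1994-09-05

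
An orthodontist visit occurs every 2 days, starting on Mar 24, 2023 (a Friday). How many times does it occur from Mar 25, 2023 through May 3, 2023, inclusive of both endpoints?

20

Occurrences land 2·i days after Mar 24, 2023 for i = 0, 1, 2, …
Mar 25, 2023 is 1 day after the start; 1 ÷ 2 = 0 remainder 1; since the remainder is 1, round up to i = 1. First occurrence in the window: #2 on Mar 26, 2023 (1×2 = 2 days in).
May 3, 2023 is 40 days after the start; 40 ÷ 2 = 20 remainder 0. Last occurrence in the window: #21 on May 3, 2023.
Occurrences #2 through #21: 20 in total.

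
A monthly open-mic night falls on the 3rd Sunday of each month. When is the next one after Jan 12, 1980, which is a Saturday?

Jan 1980 starts on a Tuesday; its first Sunday is the 6th, so the 3rd Sunday is the 20th — Jan 20, 1980.
Jan 20, 1980 is after Jan 12, 1980, so that is the next one.

Jan 20, 1980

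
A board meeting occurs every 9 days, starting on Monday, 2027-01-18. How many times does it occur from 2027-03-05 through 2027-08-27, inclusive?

19

Occurrences land 9·i days after 2027-01-18 for i = 0, 1, 2, …
2027-03-05 is 46 days after the start; 46 ÷ 9 = 5 remainder 1; since the remainder is 1, round up to i = 6. First occurrence in the window: #7 on 2027-03-13 (6×9 = 54 days in).
2027-08-27 is 221 days after the start; 221 ÷ 9 = 24 remainder 5. Last occurrence in the window: #25 on 2027-08-22.
Occurrences #7 through #25: 19 in total.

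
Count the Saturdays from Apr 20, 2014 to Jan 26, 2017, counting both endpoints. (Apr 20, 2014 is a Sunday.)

144

Apr 20, 2014 is a Sunday; the first Saturday on or after it is Apr 26, 2014 (6 days later).
From Apr 26, 2014 to Jan 26, 2017: 249 + 365 + 366 + 26 = 1006 days (rest of 2014, 2015, 2016, to Jan 26, 2017 in 2017).
1006 ÷ 7 = 143 full weeks with remainder 5, so 143 more Saturdays after the first → 144.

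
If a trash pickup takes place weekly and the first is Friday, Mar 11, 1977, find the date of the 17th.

The 17th occurrence is 16 intervals after the first: 16 × 7 = 112 days after Mar 11, 1977.
Mar has 31 days — 20 days to the end of Mar leaves 92.
Apr has 30 days (62 left).
May has 31 days (31 left).
Jun has 30 days (1 left).
1 day into Jul → Jul 1, 1977.

Jul 1, 1977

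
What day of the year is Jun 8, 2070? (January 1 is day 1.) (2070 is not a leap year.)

Days in months before Jun: 31 + 28 + 31 + 30 + 31 = 151.
Plus 8 days into Jun → day 159.

159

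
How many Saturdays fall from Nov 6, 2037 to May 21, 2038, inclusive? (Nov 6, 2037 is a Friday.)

Nov 6, 2037 is a Friday; the first Saturday on or after it is Nov 7, 2037 (1 day later).
From Nov 7, 2037 to May 21, 2038: 23 + 31 + 31 + 28 + 31 + 30 + 21 = 195 days (rest of Nov, Dec, Jan, Feb, Mar, Apr, May).
195 ÷ 7 = 27 full weeks with remainder 6, so 27 more Saturdays after the first → 28.

28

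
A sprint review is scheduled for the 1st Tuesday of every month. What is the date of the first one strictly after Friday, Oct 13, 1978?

Nov 7, 1978

Oct 1978 starts on a Sunday, so its 1st Tuesday is Oct 3, 1978 (2 days in).
That is not after Oct 13, 1978, so look at Nov 1978.
Nov 1978 starts on a Wednesday, so its 1st Tuesday is Nov 7, 1978 (6 days in).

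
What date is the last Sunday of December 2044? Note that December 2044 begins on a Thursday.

December 2044 begins on a Thursday, so the first Sunday is December 4 (3 days later).
December 2044 has 31 days. Adding weeks: 4, 11, 18, 25 — the last one ≤ 31 is the 25th.

December 25, 2044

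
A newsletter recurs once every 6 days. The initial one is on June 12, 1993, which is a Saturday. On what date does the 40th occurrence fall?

The 40th occurrence is 39 intervals after the first: 39 × 6 = 234 days after June 12, 1993.
June has 30 days — 18 days to the end of June leaves 216.
July has 31 days (185 left).
August has 31 days (154 left).
September has 30 days (124 left).
October has 31 days (93 left).
November has 30 days (63 left).
December has 31 days (32 left).
January has 31 days (1 left).
1 day into February → February 1, 1994.

February 1, 1994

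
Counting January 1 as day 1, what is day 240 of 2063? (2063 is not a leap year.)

January has 31 days (240 − 31 = 209 remain).
February has 28 days (209 − 28 = 181 remain).
March has 31 days (181 − 31 = 150 remain).
April has 30 days (150 − 30 = 120 remain).
May has 31 days (120 − 31 = 89 remain).
June has 30 days (89 − 30 = 59 remain).
July has 31 days (59 − 31 = 28 remain).
28 into August → August 28.

28 August 2063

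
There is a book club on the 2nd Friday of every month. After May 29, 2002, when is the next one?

June 14, 2002

May 2002 starts on a Wednesday; its first Friday is the 3rd, so the 2nd Friday is the 10th — May 10, 2002.
That is not after May 29, 2002, so look at June 2002.
June 2002 starts on a Saturday; its first Friday is the 7th, so the 2nd Friday is the 14th — June 14, 2002.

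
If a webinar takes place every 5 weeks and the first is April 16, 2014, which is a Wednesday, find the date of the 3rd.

The 3rd occurrence is 2 intervals after the first: 2 × 35 = 70 days after April 16, 2014.
April has 30 days — 14 days to the end of April leaves 56.
May has 31 days (25 left).
25 days into June → June 25, 2014.

June 25, 2014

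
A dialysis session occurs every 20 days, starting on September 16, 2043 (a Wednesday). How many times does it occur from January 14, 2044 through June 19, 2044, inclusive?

8

Occurrences land 20·i days after September 16, 2043 for i = 0, 1, 2, …
January 14, 2044 is 120 days after the start; 120 ÷ 20 = 6 remainder 0. First occurrence in the window: #7 on January 14, 2044 (6×20 = 120 days in).
June 19, 2044 is 277 days after the start; 277 ÷ 20 = 13 remainder 17. Last occurrence in the window: #14 on June 2, 2044.
Occurrences #7 through #14: 8 in total.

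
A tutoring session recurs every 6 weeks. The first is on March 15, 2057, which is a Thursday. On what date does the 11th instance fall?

The 11th occurrence is 10 intervals after the first: 10 × 42 = 420 days after March 15, 2057.
March has 31 days — 16 days to the end of March leaves 404.
From end of March to end of 2057 is 275 days (129 left).
January has 31 days (98 left).
February has 28 days (70 left).
March has 31 days (39 left).
April has 30 days (9 left).
9 days into May → May 9, 2058.

May 9, 2058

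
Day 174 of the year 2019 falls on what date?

2019-06-23

January has 31 days (174 − 31 = 143 remain).
February has 28 days (143 − 28 = 115 remain).
March has 31 days (115 − 31 = 84 remain).
April has 30 days (84 − 30 = 54 remain).
May has 31 days (54 − 31 = 23 remain).
23 into June → June 23.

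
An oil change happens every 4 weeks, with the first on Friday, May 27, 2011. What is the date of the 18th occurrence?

The 18th occurrence is 17 intervals after the first: 17 × 28 = 476 days after May 27, 2011.
May has 31 days — 4 days to the end of May leaves 472.
From end of May to end of 2011 is 214 days (258 left).
Jan has 31 days (227 left).
Feb has 29 days (198 left).
Mar has 31 days (167 left).
Apr has 30 days (137 left).
May has 31 days (106 left).
Jun has 30 days (76 left).
Jul has 31 days (45 left).
Aug has 31 days (14 left).
14 days into Sep → Sep 14, 2012.

Sep 14, 2012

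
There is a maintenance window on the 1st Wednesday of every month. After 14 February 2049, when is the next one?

3 March 2049

February 2049 starts on a Monday, so its 1st Wednesday is 3 February 2049 (2 days in).
That is not after 14 February 2049, so look at March 2049.
March 2049 starts on a Monday, so its 1st Wednesday is 3 March 2049 (2 days in).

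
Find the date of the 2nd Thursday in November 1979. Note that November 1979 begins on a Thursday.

November 1979 begins on a Thursday, so the first Thursday is November 1.
The 2nd Thursday is 1 weeks later: 1 + 7 = 8.

November 8, 1979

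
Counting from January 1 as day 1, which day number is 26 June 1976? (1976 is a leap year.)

178

Days in months before June: 31 + 29 + 31 + 30 + 31 = 152.
Plus 26 days into June → day 178.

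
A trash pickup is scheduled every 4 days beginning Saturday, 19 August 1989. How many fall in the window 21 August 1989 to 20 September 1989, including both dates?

8

Occurrences land 4·i days after 19 August 1989 for i = 0, 1, 2, …
21 August 1989 is 2 days after the start; 2 ÷ 4 = 0 remainder 2; since the remainder is 2, round up to i = 1. First occurrence in the window: #2 on 23 August 1989 (1×4 = 4 days in).
20 September 1989 is 32 days after the start; 32 ÷ 4 = 8 remainder 0. Last occurrence in the window: #9 on 20 September 1989.
Occurrences #2 through #9: 8 in total.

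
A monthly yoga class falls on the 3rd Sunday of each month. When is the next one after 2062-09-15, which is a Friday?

September 2062 starts on a Friday; its first Sunday is the 3rd, so the 3rd Sunday is the 17th — 2062-09-17.
2062-09-17 is after 2062-09-15, so that is the next one.

2062-09-17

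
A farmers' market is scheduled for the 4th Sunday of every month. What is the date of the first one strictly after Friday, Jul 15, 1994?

Jul 1994 starts on a Friday; its first Sunday is the 3rd, so the 4th Sunday is the 24th — Jul 24, 1994.
Jul 24, 1994 is after Jul 15, 1994, so that is the next one.

Jul 24, 1994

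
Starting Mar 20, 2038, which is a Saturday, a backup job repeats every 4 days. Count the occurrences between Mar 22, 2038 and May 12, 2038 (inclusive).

13

Occurrences land 4·i days after Mar 20, 2038 for i = 0, 1, 2, …
Mar 22, 2038 is 2 days after the start; 2 ÷ 4 = 0 remainder 2; since the remainder is 2, round up to i = 1. First occurrence in the window: #2 on Mar 24, 2038 (1×4 = 4 days in).
May 12, 2038 is 53 days after the start; 53 ÷ 4 = 13 remainder 1. Last occurrence in the window: #14 on May 11, 2038.
Occurrences #2 through #14: 13 in total.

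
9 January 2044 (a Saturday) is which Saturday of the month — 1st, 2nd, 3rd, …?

Day 9 falls in week ⌈9/7⌉ of the month.
Days 1–7 hold the 1st Saturday, 8–14 the 2nd, 15–21 the 3rd, 22–28 the 4th, 29–31 the 5th.
9 is in the range for the 2nd.

2nd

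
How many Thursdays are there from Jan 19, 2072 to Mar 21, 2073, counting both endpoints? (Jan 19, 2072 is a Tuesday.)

Jan 19, 2072 is a Tuesday; the first Thursday on or after it is Jan 21, 2072 (2 days later).
From Jan 21, 2072 to Mar 21, 2073: 345 + 80 = 425 days (rest of 2072, to Mar 21, 2073 in 2073).
425 ÷ 7 = 60 full weeks with remainder 5, so 60 more Thursdays after the first → 61.

61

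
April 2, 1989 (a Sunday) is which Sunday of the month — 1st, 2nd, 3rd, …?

1st

Day 2 falls in week ⌈2/7⌉ of the month.
Days 1–7 hold the 1st Sunday, 8–14 the 2nd, 15–21 the 3rd, 22–28 the 4th, 29–31 the 5th.
2 is in the range for the 1st.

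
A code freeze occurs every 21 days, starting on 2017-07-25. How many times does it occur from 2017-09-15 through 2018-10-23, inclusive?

19

Occurrences land 21·i days after 2017-07-25 for i = 0, 1, 2, …
2017-09-15 is 52 days after the start; 52 ÷ 21 = 2 remainder 10; since the remainder is 10, round up to i = 3. First occurrence in the window: #4 on 2017-09-26 (3×21 = 63 days in).
2018-10-23 is 455 days after the start; 455 ÷ 21 = 21 remainder 14. Last occurrence in the window: #22 on 2018-10-09.
Occurrences #4 through #22: 19 in total.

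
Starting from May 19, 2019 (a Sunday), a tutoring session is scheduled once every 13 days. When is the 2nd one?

The 2nd occurrence is 1 interval after the first: 1 × 13 = 13 days after May 19, 2019.
May has 31 days — 12 days to the end of May leaves 1.
1 day into Jun → Jun 1, 2019.

Jun 1, 2019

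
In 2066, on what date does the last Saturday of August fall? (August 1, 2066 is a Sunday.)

28 August 2066

August 2066 begins on a Sunday, so the first Saturday is August 7 (6 days later).
August 2066 has 31 days. Adding weeks: 7, 14, 21, 28 — the last one ≤ 31 is the 28th.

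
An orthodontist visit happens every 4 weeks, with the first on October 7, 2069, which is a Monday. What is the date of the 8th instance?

The 8th occurrence is 7 intervals after the first: 7 × 28 = 196 days after October 7, 2069.
October has 31 days — 24 days to the end of October leaves 172.
November has 30 days (142 left).
December has 31 days (111 left).
January has 31 days (80 left).
February has 28 days (52 left).
March has 31 days (21 left).
21 days into April → April 21, 2070.

April 21, 2070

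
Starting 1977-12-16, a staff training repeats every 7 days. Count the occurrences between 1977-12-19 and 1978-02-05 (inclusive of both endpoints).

Occurrences land 7·i days after 1977-12-16 for i = 0, 1, 2, …
1977-12-19 is 3 days after the start; 3 ÷ 7 = 0 remainder 3; since the remainder is 3, round up to i = 1. First occurrence in the window: #2 on 1977-12-23 (1×7 = 7 days in).
1978-02-05 is 51 days after the start; 51 ÷ 7 = 7 remainder 2. Last occurrence in the window: #8 on 1978-02-03.
Occurrences #2 through #8: 7 in total.

7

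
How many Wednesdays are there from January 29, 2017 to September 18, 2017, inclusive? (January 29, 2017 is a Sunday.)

January 29, 2017 is a Sunday; the first Wednesday on or after it is February 1, 2017 (3 days later).
From February 1, 2017 to September 18, 2017: 27 + 31 + 30 + 31 + 30 + 31 + 31 + 18 = 229 days (rest of February, March, April, May, June, July, August, September).
229 ÷ 7 = 32 full weeks with remainder 5, so 32 more Wednesdays after the first → 33.

33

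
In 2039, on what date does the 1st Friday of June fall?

June 3, 2039

June 2039 begins on a Wednesday, so the first Friday is June 3 (2 days later).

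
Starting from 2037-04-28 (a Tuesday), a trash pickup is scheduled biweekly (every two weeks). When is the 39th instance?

The 39th occurrence is 38 intervals after the first: 38 × 14 = 532 days after 2037-04-28.
April has 30 days — 2 days to the end of April leaves 530.
From end of April to end of 2037 is 245 days (285 left).
January has 31 days (254 left).
February has 28 days (226 left).
March has 31 days (195 left).
April has 30 days (165 left).
May has 31 days (134 left).
June has 30 days (104 left).
July has 31 days (73 left).
August has 31 days (42 left).
September has 30 days (12 left).
12 days into October → 2038-10-12.

2038-10-12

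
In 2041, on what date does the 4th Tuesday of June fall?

June 2041 begins on a Saturday, so the first Tuesday is June 4 (3 days later).
The 4th Tuesday is 3 weeks later: 4 + 21 = 25.

June 25, 2041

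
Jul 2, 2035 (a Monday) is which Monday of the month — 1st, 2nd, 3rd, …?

1st

Day 2 falls in week ⌈2/7⌉ of the month.
Days 1–7 hold the 1st Monday, 8–14 the 2nd, 15–21 the 3rd, 22–28 the 4th, 29–31 the 5th.
2 is in the range for the 1st.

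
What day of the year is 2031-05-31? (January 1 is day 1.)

Days in months before May: 31 + 28 + 31 + 30 = 120.
Plus 31 days into May → day 151.

151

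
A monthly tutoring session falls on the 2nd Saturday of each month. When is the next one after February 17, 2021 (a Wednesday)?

March 13, 2021

February 2021 starts on a Monday; its first Saturday is the 6th, so the 2nd Saturday is the 13th — February 13, 2021.
That is not after February 17, 2021, so look at March 2021.
March 2021 starts on a Monday; its first Saturday is the 6th, so the 2nd Saturday is the 13th — March 13, 2021.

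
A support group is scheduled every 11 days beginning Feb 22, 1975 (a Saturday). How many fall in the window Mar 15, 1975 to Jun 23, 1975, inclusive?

Occurrences land 11·i days after Feb 22, 1975 for i = 0, 1, 2, …
Mar 15, 1975 is 21 days after the start; 21 ÷ 11 = 1 remainder 10; since the remainder is 10, round up to i = 2. First occurrence in the window: #3 on Mar 16, 1975 (2×11 = 22 days in).
Jun 23, 1975 is 121 days after the start; 121 ÷ 11 = 11 remainder 0. Last occurrence in the window: #12 on Jun 23, 1975.
Occurrences #3 through #12: 10 in total.

10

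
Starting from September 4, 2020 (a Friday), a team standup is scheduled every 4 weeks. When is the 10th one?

The 10th occurrence is 9 intervals after the first: 9 × 28 = 252 days after September 4, 2020.
September has 30 days — 26 days to the end of September leaves 226.
October has 31 days (195 left).
November has 30 days (165 left).
December has 31 days (134 left).
January has 31 days (103 left).
February has 28 days (75 left).
March has 31 days (44 left).
April has 30 days (14 left).
14 days into May → May 14, 2021.

May 14, 2021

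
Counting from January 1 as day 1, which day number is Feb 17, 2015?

Days in months before Feb: 31 = 31.
Plus 17 days into Feb → day 48.

48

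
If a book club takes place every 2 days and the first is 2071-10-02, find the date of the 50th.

The 50th occurrence is 49 intervals after the first: 49 × 2 = 98 days after 2071-10-02.
October has 31 days — 29 days to the end of October leaves 69.
November has 30 days (39 left).
December has 31 days (8 left).
8 days into January → 2072-01-08.

2072-01-08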